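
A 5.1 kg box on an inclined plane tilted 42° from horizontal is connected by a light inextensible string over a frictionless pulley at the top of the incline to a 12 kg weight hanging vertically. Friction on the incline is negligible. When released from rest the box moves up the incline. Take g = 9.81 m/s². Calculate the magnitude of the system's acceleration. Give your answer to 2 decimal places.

For the box on the incline: the weight component along the slope is m₁g sin 42° = 5.1 × 9.81 × 0.6691 = 33.476 N and the normal force is N = m₁g cos 42° = 37.180 N.
Newton's second law for the box (up-slope positive): T − 33.476 = 5.1 a. For the hanging weight (downward positive): 12 × 9.81 − T = 12 a.
Adding the two equations eliminates T: 84.244 = 17.1 a, so a = 4.9265 m/s².

4.93 m/s²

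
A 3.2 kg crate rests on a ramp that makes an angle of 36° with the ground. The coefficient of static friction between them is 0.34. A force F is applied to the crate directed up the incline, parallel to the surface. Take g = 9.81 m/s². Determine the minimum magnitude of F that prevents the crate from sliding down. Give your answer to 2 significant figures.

The normal force is N = mg cos 36° = 25.397 N. With F at its minimum the crate is on the verge of sliding down, so static friction is at its maximum μ_s N = 0.34 × 25.397 = 8.635 N and acts up the slope.
Equilibrium along the incline: F + μ_s N = mg sin 36°, so F = 18.452 − 8.635 = 9.817 N.

9.8 N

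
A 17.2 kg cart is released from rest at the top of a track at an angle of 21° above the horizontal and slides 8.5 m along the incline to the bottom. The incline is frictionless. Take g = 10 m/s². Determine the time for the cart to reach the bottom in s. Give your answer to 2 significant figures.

The weight component along the incline is mg sin 21° = 61.639 N and the normal force is N = mg cos 21° = 160.576 N.
With no friction, a = g sin 21° = 3.5837 m/s².
Starting from rest, L = ½at², so t = √(2L/a) = √(2 × 8.5 / 3.5837) = 2.1780 s.

2.2 s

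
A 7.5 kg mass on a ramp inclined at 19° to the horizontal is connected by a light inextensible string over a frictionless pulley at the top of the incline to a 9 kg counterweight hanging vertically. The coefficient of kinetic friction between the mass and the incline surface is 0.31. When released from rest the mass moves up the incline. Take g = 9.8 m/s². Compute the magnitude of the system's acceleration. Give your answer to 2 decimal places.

For the mass on the incline: the weight component along the slope is m₁g sin 19° = 7.5 × 9.8 × 0.3256 = 23.932 N and the normal force is N = m₁g cos 19° = 69.496 N.
Kinetic friction opposes the mass's motion up the incline: f = μN = 0.31 × 69.496 = 21.544 N acting down the slope.
Newton's second law for the mass (up-slope positive): T − 23.932 − 21.544 = 7.5 a. For the hanging counterweight (downward positive): 9 × 9.8 − T = 9 a.
Adding the two equations eliminates T: 42.724 = 16.5 a, so a = 2.5893 m/s².

2.59 m/s²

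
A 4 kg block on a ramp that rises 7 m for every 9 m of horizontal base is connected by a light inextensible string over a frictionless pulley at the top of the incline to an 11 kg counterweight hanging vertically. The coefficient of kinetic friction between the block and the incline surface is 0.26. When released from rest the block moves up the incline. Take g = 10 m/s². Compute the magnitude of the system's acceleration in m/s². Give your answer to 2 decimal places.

For the block on the incline: the weight component along the slope is m₁g sin 37.87° = 4 × 10 × 0.6139 = 24.556 N and the normal force is N = m₁g cos 37.87° = 31.574 N.
Kinetic friction opposes the block's motion up the incline: f = μN = 0.26 × 31.574 = 8.209 N acting down the slope.
Newton's second law for the block (up-slope positive): T − 24.556 − 8.209 = 4 a. For the hanging counterweight (downward positive): 11 × 10 − T = 11 a.
Adding the two equations eliminates T: 77.235 = 15 a, so a = 5.1490 m/s².

5.15 m/s²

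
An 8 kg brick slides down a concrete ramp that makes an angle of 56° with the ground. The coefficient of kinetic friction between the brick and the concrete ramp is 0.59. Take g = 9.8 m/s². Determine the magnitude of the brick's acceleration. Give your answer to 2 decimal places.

Resolving the weight along the incline: the component pulling the brick down the slope is mg sin 56° = 8 × 9.8 × 0.8290 = 64.994 N, and the normal force is N = mg cos 56° = 8 × 9.8 × 0.5592 = 43.841 N.
Kinetic friction acts up the slope with magnitude f = μN = 0.59 × 43.841 = 25.866 N.
Net force along the incline is 64.994 − 25.866 = 39.128 N, so a = 39.128 / 8 = 4.8910 m/s².

4.89 m/s²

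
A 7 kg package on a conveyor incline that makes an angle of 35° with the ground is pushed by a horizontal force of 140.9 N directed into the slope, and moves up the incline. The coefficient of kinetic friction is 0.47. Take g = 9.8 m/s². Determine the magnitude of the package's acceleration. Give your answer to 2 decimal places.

1.67 m/s²

The horizontal push has components F cos 35° = 140.9 × 0.8192 = 115.425 N up the incline and F sin 35° = 140.9 × 0.5736 = 80.820 N pressing into the surface.
The normal force is therefore N = mg cos 35° + F sin 35° = 56.197 + 80.820 = 137.017 N, and kinetic friction down the slope is μN = 0.47 × 137.017 = 64.398 N.
Along the incline: F cos 35° − mg sin 35° − μN = ma, so 115.425 − 39.349 − 64.398 = 7 a, giving a = 1.6683 m/s².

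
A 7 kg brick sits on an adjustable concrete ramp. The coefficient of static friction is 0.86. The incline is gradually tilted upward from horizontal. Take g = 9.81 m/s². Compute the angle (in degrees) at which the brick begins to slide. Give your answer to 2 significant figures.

At the threshold of sliding, static friction is at its maximum μ_s N and exactly balances the weight component along the incline: mg sin θ = μ_s mg cos θ.
Hence tan θ = μ_s = 0.86, so θ = arctan(0.86) = 40.6955°.

41°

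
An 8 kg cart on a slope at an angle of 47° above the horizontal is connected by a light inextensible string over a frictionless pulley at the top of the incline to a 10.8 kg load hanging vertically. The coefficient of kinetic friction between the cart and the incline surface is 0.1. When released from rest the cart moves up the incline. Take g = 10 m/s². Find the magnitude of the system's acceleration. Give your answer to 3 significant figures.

2.34 m/s²

For the cart on the incline: the weight component along the slope is m₁g sin 47° = 8 × 10 × 0.7314 = 58.512 N and the normal force is N = m₁g cos 47° = 54.560 N.
Kinetic friction opposes the cart's motion up the incline: f = μN = 0.1 × 54.560 = 5.456 N acting down the slope.
Newton's second law for the cart (up-slope positive): T − 58.512 − 5.456 = 8 a. For the hanging load (downward positive): 10.8 × 10 − T = 10.8 a.
Adding the two equations eliminates T: 44.032 = 18.8 a, so a = 2.3421 m/s².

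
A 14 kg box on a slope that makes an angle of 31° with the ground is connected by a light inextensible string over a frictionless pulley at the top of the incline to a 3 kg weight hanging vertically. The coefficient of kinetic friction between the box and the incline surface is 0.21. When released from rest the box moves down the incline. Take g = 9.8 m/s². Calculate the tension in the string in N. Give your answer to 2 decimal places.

For the box on the incline: the weight component along the slope is m₁g sin 31° = 14 × 9.8 × 0.5150 = 70.658 N and the normal force is N = m₁g cos 31° = 117.603 N.
Kinetic friction opposes the box's motion down the incline: f = μN = 0.21 × 117.603 = 24.697 N acting up the slope.
Newton's second law for the box (down-slope positive): 70.658 − 24.697 − T = 14 a. For the hanging weight (upward positive): T − 3 × 9.8 = 3 a.
Adding the two equations eliminates T: 16.561 = 17 a, so a = 0.9742 m/s².
Then from the hanging weight's equation, T = 3 × (9.8 + 0.9742) = 32.323 N.

32.32 N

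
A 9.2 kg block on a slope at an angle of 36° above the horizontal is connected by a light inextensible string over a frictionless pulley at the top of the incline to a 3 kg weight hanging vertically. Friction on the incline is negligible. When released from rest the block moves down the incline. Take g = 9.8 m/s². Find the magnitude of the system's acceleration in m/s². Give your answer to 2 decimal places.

For the block on the incline: the weight component along the slope is m₁g sin 36° = 9.2 × 9.8 × 0.5878 = 52.996 N and the normal force is N = m₁g cos 36° = 72.941 N.
Newton's second law for the block (down-slope positive): 52.996 − T = 9.2 a. For the hanging weight (upward positive): T − 3 × 9.8 = 3 a.
Adding the two equations eliminates T: 23.596 = 12.2 a, so a = 1.9341 m/s².

1.93 m/s²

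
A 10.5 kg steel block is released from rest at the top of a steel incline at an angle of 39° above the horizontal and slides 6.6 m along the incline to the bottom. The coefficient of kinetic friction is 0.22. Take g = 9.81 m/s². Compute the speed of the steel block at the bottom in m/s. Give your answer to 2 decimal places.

The weight component along the incline is mg sin 39° = 64.823 N and the normal force is N = mg cos 39° = 80.050 N.
Friction up the slope is f = μN = 0.22 × 80.050 = 17.611 N, so the net downslope force is 64.823 − 17.611 = 47.212 N and a = 47.212 / 10.5 = 4.4964 m/s².
Starting from rest over a distance of 6.6 m, v² = 2aL = 2 × 4.4964 × 6.6 = 59.3525, so v = 7.7041 m/s.

7.70 m/s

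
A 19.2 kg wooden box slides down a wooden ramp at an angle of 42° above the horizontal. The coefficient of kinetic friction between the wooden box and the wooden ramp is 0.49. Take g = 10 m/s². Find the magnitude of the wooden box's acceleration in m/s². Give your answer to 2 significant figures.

3.0 m/s²

Resolving the weight along the incline: the component pulling the wooden box down the slope is mg sin 42° = 19.2 × 10 × 0.6691 = 128.467 N, and the normal force is N = mg cos 42° = 19.2 × 10 × 0.7431 = 142.675 N.
Kinetic friction acts up the slope with magnitude f = μN = 0.49 × 142.675 = 69.911 N.
Net force along the incline is 128.467 − 69.911 = 58.556 N, so a = 58.556 / 19.2 = 3.0498 m/s².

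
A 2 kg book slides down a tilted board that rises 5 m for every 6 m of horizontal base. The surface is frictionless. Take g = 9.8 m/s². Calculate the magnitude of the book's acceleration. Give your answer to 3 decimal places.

Resolving the weight along the incline: the component pulling the book down the slope is mg sin 39.81° = 2 × 9.8 × 0.6402 = 12.548 N, and the normal force is N = mg cos 39.81° = 2 × 9.8 × 0.7682 = 15.057 N.
With no friction the net force along the incline is 12.548 N, so a = g sin 39.81° = 12.548 / 2 = 6.2740 m/s².

6.274 m/s²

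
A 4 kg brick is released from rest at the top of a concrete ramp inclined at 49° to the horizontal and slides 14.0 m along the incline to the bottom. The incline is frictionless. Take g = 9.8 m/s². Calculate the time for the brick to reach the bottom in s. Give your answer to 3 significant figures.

1.95 s

The weight component along the incline is mg sin 49° = 29.585 N and the normal force is N = mg cos 49° = 25.718 N.
With no friction, a = g sin 49° = 7.3962 m/s².
Starting from rest, L = ½at², so t = √(2L/a) = √(2 × 14.0 / 7.3962) = 1.9457 s.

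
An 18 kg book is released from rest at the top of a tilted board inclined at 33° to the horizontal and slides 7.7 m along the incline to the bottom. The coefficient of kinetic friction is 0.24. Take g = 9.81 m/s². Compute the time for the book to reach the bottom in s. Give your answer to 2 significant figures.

The weight component along the incline is mg sin 33° = 96.172 N and the normal force is N = mg cos 33° = 148.092 N.
Friction up the slope is f = μN = 0.24 × 148.092 = 35.542 N, so the net downslope force is 96.172 − 35.542 = 60.630 N and a = 60.630 / 18 = 3.3683 m/s².
Starting from rest, L = ½at², so t = √(2L/a) = √(2 × 7.7 / 3.3683) = 2.1382 s.

2.1 s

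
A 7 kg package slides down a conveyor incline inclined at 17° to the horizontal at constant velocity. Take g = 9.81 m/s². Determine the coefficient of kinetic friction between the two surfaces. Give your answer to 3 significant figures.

At constant velocity the net force along the incline is zero: mg sin 17° = μ mg cos 17°.
So μ = tan 17° = 0.2924 / 0.9563 = 0.3058.

0.306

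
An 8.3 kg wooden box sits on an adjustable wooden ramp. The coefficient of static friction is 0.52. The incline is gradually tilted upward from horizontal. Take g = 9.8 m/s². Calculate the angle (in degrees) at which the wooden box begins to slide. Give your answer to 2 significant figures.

At the threshold of sliding, static friction is at its maximum μ_s N and exactly balances the weight component along the incline: mg sin θ = μ_s mg cos θ.
Hence tan θ = μ_s = 0.52, so θ = arctan(0.52) = 27.4744°.

27°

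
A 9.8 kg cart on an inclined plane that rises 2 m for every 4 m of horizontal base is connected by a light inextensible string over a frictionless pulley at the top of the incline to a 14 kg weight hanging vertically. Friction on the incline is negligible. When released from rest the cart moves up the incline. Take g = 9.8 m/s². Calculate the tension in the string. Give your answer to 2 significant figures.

For the cart on the incline: the weight component along the slope is m₁g sin 26.57° = 9.8 × 9.8 × 0.4472 = 42.949 N and the normal force is N = m₁g cos 26.57° = 85.901 N.
Newton's second law for the cart (up-slope positive): T − 42.949 = 9.8 a. For the hanging weight (downward positive): 14 × 9.8 − T = 14 a.
Adding the two equations eliminates T: 94.251 = 23.8 a, so a = 3.9601 m/s².
Then from the hanging weight's equation, T = 14 × (9.8 − 3.9601) = 81.759 N.

82 N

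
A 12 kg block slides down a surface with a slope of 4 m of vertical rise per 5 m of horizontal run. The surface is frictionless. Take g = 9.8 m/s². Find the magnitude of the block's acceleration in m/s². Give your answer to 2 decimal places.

Resolving the weight along the incline: the component pulling the block down the slope is mg sin 38.66° = 12 × 9.8 × 0.6247 = 73.465 N, and the normal force is N = mg cos 38.66° = 12 × 9.8 × 0.7809 = 91.834 N.
With no friction the net force along the incline is 73.465 N, so a = g sin 38.66° = 73.465 / 12 = 6.1221 m/s².

6.12 m/s²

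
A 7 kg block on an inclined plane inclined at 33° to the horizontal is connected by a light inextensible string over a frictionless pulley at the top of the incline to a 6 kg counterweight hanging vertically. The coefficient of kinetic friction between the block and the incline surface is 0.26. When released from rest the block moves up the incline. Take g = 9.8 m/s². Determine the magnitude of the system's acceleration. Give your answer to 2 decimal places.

0.50 m/s²

For the block on the incline: the weight component along the slope is m₁g sin 33° = 7 × 9.8 × 0.5446 = 37.360 N and the normal force is N = m₁g cos 33° = 57.533 N.
Kinetic friction opposes the block's motion up the incline: f = μN = 0.26 × 57.533 = 14.959 N acting down the slope.
Newton's second law for the block (up-slope positive): T − 37.360 − 14.959 = 7 a. For the hanging counterweight (downward positive): 6 × 9.8 − T = 6 a.
Adding the two equations eliminates T: 6.481 = 13 a, so a = 0.4985 m/s².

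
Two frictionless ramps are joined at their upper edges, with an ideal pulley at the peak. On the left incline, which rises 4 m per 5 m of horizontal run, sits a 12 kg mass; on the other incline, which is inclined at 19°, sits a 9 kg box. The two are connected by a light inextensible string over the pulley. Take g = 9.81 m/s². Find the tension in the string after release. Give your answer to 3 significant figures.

Resolve each weight along its own incline: the 12 kg mass has component 12 × 9.81 × sin 38.66° = 73.539 N down its slope, and the 9 kg mass has 9 × 9.81 × sin 19° = 28.744 N down its slope.
The 12 kg side's 73.539 N exceeds the other side's 28.744 N, so that mass slides down and the 9 kg mass slides up. Taking that direction as positive, Newton's second law for the whole system gives 73.539 − 28.744 = (12 + 9) a, so a = 44.795 / 21 = 2.1331 m/s².
For the 9 kg mass (up-slope positive): T − 28.744 = 9 × 2.1331, so T = 47.942 N.

47.9 N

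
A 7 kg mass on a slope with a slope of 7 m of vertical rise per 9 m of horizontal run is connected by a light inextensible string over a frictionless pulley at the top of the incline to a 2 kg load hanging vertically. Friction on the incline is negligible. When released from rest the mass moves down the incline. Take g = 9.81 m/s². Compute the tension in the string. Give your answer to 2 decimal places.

For the mass on the incline: the weight component along the slope is m₁g sin 37.87° = 7 × 9.81 × 0.6139 = 42.157 N and the normal force is N = m₁g cos 37.87° = 54.205 N.
Newton's second law for the mass (down-slope positive): 42.157 − T = 7 a. For the hanging load (upward positive): T − 2 × 9.81 = 2 a.
Adding the two equations eliminates T: 22.537 = 9 a, so a = 2.5041 m/s².
Then from the hanging load's equation, T = 2 × (9.81 + 2.5041) = 24.628 N.

24.63 N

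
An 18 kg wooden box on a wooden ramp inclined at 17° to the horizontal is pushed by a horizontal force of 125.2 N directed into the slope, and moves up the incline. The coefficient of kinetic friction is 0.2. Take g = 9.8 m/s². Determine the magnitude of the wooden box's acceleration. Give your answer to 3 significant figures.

1.51 m/s²

The horizontal push has components F cos 17° = 125.2 × 0.9563 = 119.729 N up the incline and F sin 17° = 125.2 × 0.2924 = 36.608 N pressing into the surface.
The normal force is therefore N = mg cos 17° + F sin 17° = 168.691 + 36.608 = 205.299 N, and kinetic friction down the slope is μN = 0.2 × 205.299 = 41.060 N.
Along the incline: F cos 17° − mg sin 17° − μN = ma, so 119.729 − 51.579 − 41.060 = 18 a, giving a = 1.5050 m/s².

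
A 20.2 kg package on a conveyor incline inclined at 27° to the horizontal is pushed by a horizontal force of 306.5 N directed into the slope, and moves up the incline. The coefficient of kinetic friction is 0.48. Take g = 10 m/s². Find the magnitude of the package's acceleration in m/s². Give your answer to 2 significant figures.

The horizontal push has components F cos 27° = 306.5 × 0.8910 = 273.091 N up the incline and F sin 27° = 306.5 × 0.4540 = 139.151 N pressing into the surface.
The normal force is therefore N = mg cos 27° + F sin 27° = 179.982 + 139.151 = 319.133 N, and kinetic friction down the slope is μN = 0.48 × 319.133 = 153.184 N.
Along the incline: F cos 27° − mg sin 27° − μN = ma, so 273.091 − 91.708 − 153.184 = 20.2 a, giving a = 1.3960 m/s².

1.4 m/s²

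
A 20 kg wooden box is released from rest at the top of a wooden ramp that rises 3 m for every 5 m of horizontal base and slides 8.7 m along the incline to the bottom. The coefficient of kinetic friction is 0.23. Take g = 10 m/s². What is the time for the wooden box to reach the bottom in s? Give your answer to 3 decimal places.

2.342 s

The weight component along the incline is mg sin 30.96° = 102.899 N and the normal force is N = mg cos 30.96° = 171.499 N.
Friction up the slope is f = μN = 0.23 × 171.499 = 39.445 N, so the net downslope force is 102.899 − 39.445 = 63.454 N and a = 63.454 / 20 = 3.1727 m/s².
Starting from rest, L = ½at², so t = √(2L/a) = √(2 × 8.7 / 3.1727) = 2.3419 s.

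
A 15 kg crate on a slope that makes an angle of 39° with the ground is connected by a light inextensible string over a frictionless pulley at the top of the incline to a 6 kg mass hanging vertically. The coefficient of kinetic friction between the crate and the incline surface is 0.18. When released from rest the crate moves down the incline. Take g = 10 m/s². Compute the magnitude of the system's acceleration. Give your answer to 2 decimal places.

0.64 m/s²

For the crate on the incline: the weight component along the slope is m₁g sin 39° = 15 × 10 × 0.6293 = 94.395 N and the normal force is N = m₁g cos 39° = 116.572 N.
Kinetic friction opposes the crate's motion down the incline: f = μN = 0.18 × 116.572 = 20.983 N acting up the slope.
Newton's second law for the crate (down-slope positive): 94.395 − 20.983 − T = 15 a. For the hanging mass (upward positive): T − 6 × 10 = 6 a.
Adding the two equations eliminates T: 13.412 = 21 a, so a = 0.6387 m/s².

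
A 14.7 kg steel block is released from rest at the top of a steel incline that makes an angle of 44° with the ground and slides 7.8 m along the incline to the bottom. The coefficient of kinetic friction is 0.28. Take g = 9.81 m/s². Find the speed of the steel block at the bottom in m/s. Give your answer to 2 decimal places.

8.69 m/s

The weight component along the incline is mg sin 44° = 100.175 N and the normal force is N = mg cos 44° = 103.734 N.
Friction up the slope is f = μN = 0.28 × 103.734 = 29.046 N, so the net downslope force is 100.175 − 29.046 = 71.129 N and a = 71.129 / 14.7 = 4.8387 m/s².
Starting from rest over a distance of 7.8 m, v² = 2aL = 2 × 4.8387 × 7.8 = 75.4837, so v = 8.6881 m/s.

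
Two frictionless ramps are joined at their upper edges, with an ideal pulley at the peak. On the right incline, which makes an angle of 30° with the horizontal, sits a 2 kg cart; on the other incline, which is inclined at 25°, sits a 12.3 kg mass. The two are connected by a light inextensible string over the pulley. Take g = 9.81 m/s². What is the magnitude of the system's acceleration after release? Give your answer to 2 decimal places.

Resolve each weight along its own incline: the 2 kg mass has component 2 × 9.81 × sin 30° = 9.810 N down its slope, and the 12.3 kg mass has 12.3 × 9.81 × sin 25° = 50.994 N down its slope.
The 12.3 kg side's 50.994 N exceeds the other side's 9.810 N, so that mass slides down and the 2 kg mass slides up. Taking that direction as positive, Newton's second law for the whole system gives 50.994 − 9.810 = (2 + 12.3) a, so a = 41.184 / 14.3 = 2.8800 m/s².

2.88 m/s²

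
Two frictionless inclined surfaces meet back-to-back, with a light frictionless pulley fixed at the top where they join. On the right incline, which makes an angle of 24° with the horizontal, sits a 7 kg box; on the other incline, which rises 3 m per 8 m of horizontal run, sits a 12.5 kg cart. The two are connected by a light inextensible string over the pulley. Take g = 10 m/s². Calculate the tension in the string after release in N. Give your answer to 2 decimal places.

Resolve each weight along its own incline: the 7 kg mass has component 7 × 10 × sin 24° = 28.472 N down its slope, and the 12.5 kg mass has 12.5 × 10 × sin 20.56° = 43.890 N down its slope.
The 12.5 kg side's 43.890 N exceeds the other side's 28.472 N, so that mass slides down and the 7 kg mass slides up. Taking that direction as positive, Newton's second law for the whole system gives 43.890 − 28.472 = (7 + 12.5) a, so a = 15.418 / 19.5 = 0.7907 m/s².
For the 7 kg mass (up-slope positive): T − 28.472 = 7 × 0.7907, so T = 34.007 N.

34.01 N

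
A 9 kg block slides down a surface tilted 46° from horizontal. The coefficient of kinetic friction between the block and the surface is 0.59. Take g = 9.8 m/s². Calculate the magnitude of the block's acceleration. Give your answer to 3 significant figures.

3.03 m/s²

Resolving the weight along the incline: the component pulling the block down the slope is mg sin 46° = 9 × 9.8 × 0.7193 = 63.442 N, and the normal force is N = mg cos 46° = 9 × 9.8 × 0.6947 = 61.273 N.
Kinetic friction acts up the slope with magnitude f = μN = 0.59 × 61.273 = 36.151 N.
Net force along the incline is 63.442 − 36.151 = 27.291 N, so a = 27.291 / 9 = 3.0323 m/s².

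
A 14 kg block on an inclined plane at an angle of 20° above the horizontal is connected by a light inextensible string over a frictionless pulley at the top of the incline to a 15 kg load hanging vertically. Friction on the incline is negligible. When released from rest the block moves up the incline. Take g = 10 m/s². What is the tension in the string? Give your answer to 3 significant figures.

For the block on the incline: the weight component along the slope is m₁g sin 20° = 14 × 10 × 0.3420 = 47.880 N and the normal force is N = m₁g cos 20° = 131.557 N.
Newton's second law for the block (up-slope positive): T − 47.880 = 14 a. For the hanging load (downward positive): 15 × 10 − T = 15 a.
Adding the two equations eliminates T: 102.120 = 29 a, so a = 3.5214 m/s².
Then from the hanging load's equation, T = 15 × (10 − 3.5214) = 97.179 N.

97.2 N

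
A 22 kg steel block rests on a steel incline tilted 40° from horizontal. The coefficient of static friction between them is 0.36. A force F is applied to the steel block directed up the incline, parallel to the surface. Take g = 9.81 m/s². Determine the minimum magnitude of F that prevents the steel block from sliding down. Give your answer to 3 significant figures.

79.2 N

The normal force is N = mg cos 40° = 165.328 N. With F at its minimum the steel block is on the verge of sliding down, so static friction is at its maximum μ_s N = 0.36 × 165.328 = 59.518 N and acts up the slope.
Equilibrium along the incline: F + μ_s N = mg sin 40°, so F = 138.726 − 59.518 = 79.208 N.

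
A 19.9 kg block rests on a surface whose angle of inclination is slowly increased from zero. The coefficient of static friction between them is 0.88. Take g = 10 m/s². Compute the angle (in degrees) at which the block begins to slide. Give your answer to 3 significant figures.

At the threshold of sliding, static friction is at its maximum μ_s N and exactly balances the weight component along the incline: mg sin θ = μ_s mg cos θ.
Hence tan θ = μ_s = 0.88, so θ = arctan(0.88) = 41.3478°.

41.3°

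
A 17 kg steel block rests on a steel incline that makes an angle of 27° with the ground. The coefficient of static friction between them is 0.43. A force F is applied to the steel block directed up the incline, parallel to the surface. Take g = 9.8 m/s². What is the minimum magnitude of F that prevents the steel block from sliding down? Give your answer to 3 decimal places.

11.805 N

The normal force is N = mg cos 27° = 148.442 N. With F at its minimum the steel block is on the verge of sliding down, so static friction is at its maximum μ_s N = 0.43 × 148.442 = 63.830 N and acts up the slope.
Equilibrium along the incline: F + μ_s N = mg sin 27°, so F = 75.635 − 63.830 = 11.805 N.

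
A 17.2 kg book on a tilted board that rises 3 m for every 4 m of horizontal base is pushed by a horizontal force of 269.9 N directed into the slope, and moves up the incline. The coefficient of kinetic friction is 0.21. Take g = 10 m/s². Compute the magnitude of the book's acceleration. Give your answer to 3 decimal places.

The horizontal push has components F cos 36.87° = 269.9 × 0.8000 = 215.920 N up the incline and F sin 36.87° = 269.9 × 0.6000 = 161.940 N pressing into the surface.
The normal force is therefore N = mg cos 36.87° + F sin 36.87° = 137.600 + 161.940 = 299.540 N, and kinetic friction down the slope is μN = 0.21 × 299.540 = 62.903 N.
Along the incline: F cos 36.87° − mg sin 36.87° − μN = ma, so 215.920 − 103.200 − 62.903 = 17.2 a, giving a = 2.8963 m/s².

2.896 m/s²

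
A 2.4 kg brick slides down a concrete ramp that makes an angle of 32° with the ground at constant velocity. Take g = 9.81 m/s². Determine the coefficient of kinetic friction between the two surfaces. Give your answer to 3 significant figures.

0.625

At constant velocity the net force along the incline is zero: mg sin 32° = μ mg cos 32°.
So μ = tan 32° = 0.5299 / 0.8480 = 0.6249.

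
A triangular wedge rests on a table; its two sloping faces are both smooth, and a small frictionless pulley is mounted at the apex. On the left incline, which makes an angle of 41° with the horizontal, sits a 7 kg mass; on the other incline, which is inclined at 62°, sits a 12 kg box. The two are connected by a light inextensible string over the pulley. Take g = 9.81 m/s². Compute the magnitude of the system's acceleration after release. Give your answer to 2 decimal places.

Resolve each weight along its own incline: the 7 kg mass has component 7 × 9.81 × sin 41° = 45.052 N down its slope, and the 12 kg mass has 12 × 9.81 × sin 62° = 103.941 N down its slope.
The 12 kg side's 103.941 N exceeds the other side's 45.052 N, so that mass slides down and the 7 kg mass slides up. Taking that direction as positive, Newton's second law for the whole system gives 103.941 − 45.052 = (7 + 12) a, so a = 58.889 / 19 = 3.0994 m/s².

3.10 m/s²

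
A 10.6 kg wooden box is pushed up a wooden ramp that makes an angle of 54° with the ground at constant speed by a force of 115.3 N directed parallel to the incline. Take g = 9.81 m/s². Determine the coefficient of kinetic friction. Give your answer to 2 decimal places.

At constant speed ΣF = 0 along the incline. The applied 115.3 N acts up the slope; the weight component mg sin 54° = 84.126 N and kinetic friction μN both act down the slope.
So 115.3 = 84.126 + μ × 61.121, giving μ = (115.3 − 84.126) / 61.121 = 0.5100.

0.51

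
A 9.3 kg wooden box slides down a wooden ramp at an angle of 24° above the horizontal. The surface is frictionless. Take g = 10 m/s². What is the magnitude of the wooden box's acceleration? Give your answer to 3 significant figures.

4.07 m/s²

Resolving the weight along the incline: the component pulling the wooden box down the slope is mg sin 24° = 9.3 × 10 × 0.4067 = 37.823 N, and the normal force is N = mg cos 24° = 9.3 × 10 × 0.9135 = 84.956 N.
With no friction the net force along the incline is 37.823 N, so a = g sin 24° = 37.823 / 9.3 = 4.0670 m/s².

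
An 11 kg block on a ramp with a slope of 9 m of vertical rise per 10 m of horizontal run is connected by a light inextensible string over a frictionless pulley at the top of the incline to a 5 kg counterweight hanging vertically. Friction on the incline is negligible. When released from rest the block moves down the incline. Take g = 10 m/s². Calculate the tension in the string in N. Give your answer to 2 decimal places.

57.37 N

For the block on the incline: the weight component along the slope is m₁g sin 41.99° = 11 × 10 × 0.6690 = 73.590 N and the normal force is N = m₁g cos 41.99° = 81.762 N.
Newton's second law for the block (down-slope positive): 73.590 − T = 11 a. For the hanging counterweight (upward positive): T − 5 × 10 = 5 a.
Adding the two equations eliminates T: 23.590 = 16 a, so a = 1.4744 m/s².
Then from the hanging counterweight's equation, T = 5 × (10 + 1.4744) = 57.372 N.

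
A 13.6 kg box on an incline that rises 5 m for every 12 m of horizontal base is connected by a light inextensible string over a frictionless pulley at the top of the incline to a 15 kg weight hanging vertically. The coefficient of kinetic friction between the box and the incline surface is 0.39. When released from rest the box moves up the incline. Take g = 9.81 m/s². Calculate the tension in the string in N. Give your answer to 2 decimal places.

For the box on the incline: the weight component along the slope is m₁g sin 22.62° = 13.6 × 9.81 × 0.3846 = 51.312 N and the normal force is N = m₁g cos 22.62° = 123.153 N.
Kinetic friction opposes the box's motion up the incline: f = μN = 0.39 × 123.153 = 48.030 N acting down the slope.
Newton's second law for the box (up-slope positive): T − 51.312 − 48.030 = 13.6 a. For the hanging weight (downward positive): 15 × 9.81 − T = 15 a.
Adding the two equations eliminates T: 47.808 = 28.6 a, so a = 1.6716 m/s².
Then from the hanging weight's equation, T = 15 × (9.81 − 1.6716) = 122.076 N.

122.08 N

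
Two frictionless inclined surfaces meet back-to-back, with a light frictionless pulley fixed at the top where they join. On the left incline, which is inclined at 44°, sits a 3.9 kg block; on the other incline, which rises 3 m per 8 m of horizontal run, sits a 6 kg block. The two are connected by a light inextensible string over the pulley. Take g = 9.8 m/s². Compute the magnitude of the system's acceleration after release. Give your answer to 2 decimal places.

0.60 m/s²

Resolve each weight along its own incline: the 3.9 kg mass has component 3.9 × 9.8 × sin 44° = 26.550 N down its slope, and the 6 kg mass has 6 × 9.8 × sin 20.56° = 20.646 N down its slope.
The 3.9 kg side's 26.550 N exceeds the other side's 20.646 N, so that mass slides down and the 6 kg mass slides up. Taking that direction as positive, Newton's second law for the whole system gives 26.550 − 20.646 = (3.9 + 6) a, so a = 5.904 / 9.9 = 0.5964 m/s².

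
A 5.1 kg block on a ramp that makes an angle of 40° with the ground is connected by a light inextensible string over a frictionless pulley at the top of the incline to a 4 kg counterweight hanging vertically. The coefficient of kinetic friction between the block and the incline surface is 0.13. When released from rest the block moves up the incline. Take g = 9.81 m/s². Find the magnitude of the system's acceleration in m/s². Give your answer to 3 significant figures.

For the block on the incline: the weight component along the slope is m₁g sin 40° = 5.1 × 9.81 × 0.6428 = 32.160 N and the normal force is N = m₁g cos 40° = 38.326 N.
Kinetic friction opposes the block's motion up the incline: f = μN = 0.13 × 38.326 = 4.982 N acting down the slope.
Newton's second law for the block (up-slope positive): T − 32.160 − 4.982 = 5.1 a. For the hanging counterweight (downward positive): 4 × 9.81 − T = 4 a.
Adding the two equations eliminates T: 2.098 = 9.1 a, so a = 0.2305 m/s².

0.231 m/s²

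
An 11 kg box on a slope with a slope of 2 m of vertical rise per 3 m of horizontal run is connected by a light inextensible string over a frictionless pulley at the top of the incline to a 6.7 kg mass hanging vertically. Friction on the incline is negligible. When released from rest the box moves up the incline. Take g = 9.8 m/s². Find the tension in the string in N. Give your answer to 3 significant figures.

For the box on the incline: the weight component along the slope is m₁g sin 33.69° = 11 × 9.8 × 0.5547 = 59.797 N and the normal force is N = m₁g cos 33.69° = 89.695 N.
Newton's second law for the box (up-slope positive): T − 59.797 = 11 a. For the hanging mass (downward positive): 6.7 × 9.8 − T = 6.7 a.
Adding the two equations eliminates T: 5.863 = 17.7 a, so a = 0.3312 m/s².
Then from the hanging mass's equation, T = 6.7 × (9.8 − 0.3312) = 63.441 N.

63.4 N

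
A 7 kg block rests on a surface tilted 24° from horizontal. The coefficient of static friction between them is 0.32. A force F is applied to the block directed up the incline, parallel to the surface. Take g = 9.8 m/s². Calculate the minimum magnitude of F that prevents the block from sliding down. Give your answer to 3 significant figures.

7.85 N

The normal force is N = mg cos 24° = 62.669 N. With F at its minimum the block is on the verge of sliding down, so static friction is at its maximum μ_s N = 0.32 × 62.669 = 20.054 N and acts up the slope.
Equilibrium along the incline: F + μ_s N = mg sin 24°, so F = 27.902 − 20.054 = 7.848 N.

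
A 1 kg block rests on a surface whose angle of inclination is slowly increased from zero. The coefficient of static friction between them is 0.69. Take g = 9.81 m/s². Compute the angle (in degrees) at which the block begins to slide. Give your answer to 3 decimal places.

At the threshold of sliding, static friction is at its maximum μ_s N and exactly balances the weight component along the incline: mg sin θ = μ_s mg cos θ.
Hence tan θ = μ_s = 0.69, so θ = arctan(0.69) = 34.6057°.

34.606°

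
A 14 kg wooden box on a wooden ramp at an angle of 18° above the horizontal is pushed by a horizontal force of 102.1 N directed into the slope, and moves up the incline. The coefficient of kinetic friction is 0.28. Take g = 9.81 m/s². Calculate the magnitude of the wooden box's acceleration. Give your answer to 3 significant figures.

0.661 m/s²

The horizontal push has components F cos 18° = 102.1 × 0.9511 = 97.107 N up the incline and F sin 18° = 102.1 × 0.3090 = 31.549 N pressing into the surface.
The normal force is therefore N = mg cos 18° + F sin 18° = 130.624 + 31.549 = 162.173 N, and kinetic friction down the slope is μN = 0.28 × 162.173 = 45.408 N.
Along the incline: F cos 18° − mg sin 18° − μN = ma, so 97.107 − 42.438 − 45.408 = 14 a, giving a = 0.6615 m/s².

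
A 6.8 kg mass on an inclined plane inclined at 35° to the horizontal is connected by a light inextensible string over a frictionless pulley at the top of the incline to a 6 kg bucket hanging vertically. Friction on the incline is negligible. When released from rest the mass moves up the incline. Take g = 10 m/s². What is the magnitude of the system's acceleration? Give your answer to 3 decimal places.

1.640 m/s²

For the mass on the incline: the weight component along the slope is m₁g sin 35° = 6.8 × 10 × 0.5736 = 39.005 N and the normal force is N = m₁g cos 35° = 55.702 N.
Newton's second law for the mass (up-slope positive): T − 39.005 = 6.8 a. For the hanging bucket (downward positive): 6 × 10 − T = 6 a.
Adding the two equations eliminates T: 20.995 = 12.8 a, so a = 1.6402 m/s².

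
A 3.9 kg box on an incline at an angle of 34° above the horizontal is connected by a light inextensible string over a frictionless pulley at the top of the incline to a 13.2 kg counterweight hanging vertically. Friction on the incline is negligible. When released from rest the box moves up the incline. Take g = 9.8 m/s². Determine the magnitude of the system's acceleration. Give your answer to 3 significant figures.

6.32 m/s²

For the box on the incline: the weight component along the slope is m₁g sin 34° = 3.9 × 9.8 × 0.5592 = 21.373 N and the normal force is N = m₁g cos 34° = 31.686 N.
Newton's second law for the box (up-slope positive): T − 21.373 = 3.9 a. For the hanging counterweight (downward positive): 13.2 × 9.8 − T = 13.2 a.
Adding the two equations eliminates T: 107.987 = 17.1 a, so a = 6.3150 m/s².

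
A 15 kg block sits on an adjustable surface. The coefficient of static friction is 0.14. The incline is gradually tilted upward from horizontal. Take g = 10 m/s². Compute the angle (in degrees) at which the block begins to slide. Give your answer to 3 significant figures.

At the threshold of sliding, static friction is at its maximum μ_s N and exactly balances the weight component along the incline: mg sin θ = μ_s mg cos θ.
Hence tan θ = μ_s = 0.14, so θ = arctan(0.14) = 7.9696°.

7.97°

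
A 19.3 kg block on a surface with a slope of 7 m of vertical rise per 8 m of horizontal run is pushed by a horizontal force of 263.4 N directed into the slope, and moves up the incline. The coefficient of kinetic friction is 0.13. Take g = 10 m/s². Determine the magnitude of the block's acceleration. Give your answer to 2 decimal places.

The horizontal push has components F cos 41.19° = 263.4 × 0.7526 = 198.235 N up the incline and F sin 41.19° = 263.4 × 0.6585 = 173.449 N pressing into the surface.
The normal force is therefore N = mg cos 41.19° + F sin 41.19° = 145.252 + 173.449 = 318.701 N, and kinetic friction down the slope is μN = 0.13 × 318.701 = 41.431 N.
Along the incline: F cos 41.19° − mg sin 41.19° − μN = ma, so 198.235 − 127.090 − 41.431 = 19.3 a, giving a = 1.5396 m/s².

1.54 m/s²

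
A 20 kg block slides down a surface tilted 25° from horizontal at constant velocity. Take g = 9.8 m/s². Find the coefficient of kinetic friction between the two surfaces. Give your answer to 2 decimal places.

At constant velocity the net force along the incline is zero: mg sin 25° = μ mg cos 25°.
So μ = tan 25° = 0.4226 / 0.9063 = 0.4663.

0.47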